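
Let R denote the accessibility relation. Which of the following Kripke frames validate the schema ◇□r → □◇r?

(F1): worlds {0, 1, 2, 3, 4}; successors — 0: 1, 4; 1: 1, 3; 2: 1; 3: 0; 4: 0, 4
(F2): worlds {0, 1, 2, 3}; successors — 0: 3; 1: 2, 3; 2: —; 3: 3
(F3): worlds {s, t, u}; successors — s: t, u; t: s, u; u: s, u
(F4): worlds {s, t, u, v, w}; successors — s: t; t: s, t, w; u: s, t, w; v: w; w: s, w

(F3)

The schema corresponds to convergence: ∀x ∀y ∀z (Rxy ∧ Rxz → ∃w (Ryw ∧ Rzw)).
(F1): fails — R01 and R04 but 1 and 4 have no common successor.
(F2): fails — R12 and R12 but 2 and 2 have no common successor.
(F3): holds.
(F4): fails — Rts and Rtw but s and w have no common successor.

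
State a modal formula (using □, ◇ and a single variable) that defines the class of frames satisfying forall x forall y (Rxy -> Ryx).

This is symmetry; the standard corresponding axiom is B: q → □◇q.
Suppose q→□◇q is valid. Take Rxy and set V(q)={x}. Then q at x, so □◇q at x, so ◇q at y, so some z with Ryz has q; z=x, i.e. Ryx.

q → □◇q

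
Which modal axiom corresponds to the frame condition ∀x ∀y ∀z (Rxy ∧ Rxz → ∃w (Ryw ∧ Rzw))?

The condition is convergence. The .2 schema ◇□q → □◇q defines it.
Suppose ◇□q→□◇q is valid. Take Rxy, Rxz and set V(q)={w : Ryw}. Then □q at y so ◇□q at x, so □◇q at x, so ◇q at z, giving w with Rzw and Ryw.

◇□q → □◇q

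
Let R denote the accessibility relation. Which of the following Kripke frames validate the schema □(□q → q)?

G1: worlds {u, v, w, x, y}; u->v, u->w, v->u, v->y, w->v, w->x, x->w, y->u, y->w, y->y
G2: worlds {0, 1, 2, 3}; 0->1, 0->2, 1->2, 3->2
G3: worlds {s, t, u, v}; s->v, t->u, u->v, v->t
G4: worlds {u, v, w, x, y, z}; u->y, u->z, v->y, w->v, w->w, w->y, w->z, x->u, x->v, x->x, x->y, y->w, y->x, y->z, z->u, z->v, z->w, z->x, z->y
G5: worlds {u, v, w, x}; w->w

The schema corresponds to shift-reflexivity: ∀x ∀y (Rxy → Ryy).
G1: fails — Ruv but not Rvv.
G2: fails — R12 but not R22.
G3: fails — Rtu but not Ruu.
G4: fails — Ruy but not Ryy.
G5: condition met.
Valid on: G5.

G5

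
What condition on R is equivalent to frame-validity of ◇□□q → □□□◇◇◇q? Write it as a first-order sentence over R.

∀x ∀y ∀z ((xRy ∧ xR³z) → ∃w (yR²w ∧ zR³w))

This is a Sahlqvist (Geach-type) schema ◇^1□^2q → □^3◇^3q.
Minimal-valuation argument: fix x; take any y with xR^1y and any z with xR^3z. Set V(q) to the set of worlds R-reachable from y in exactly 2 steps. Then □^2q holds at y, so the antecedent holds at x; validity forces ◇^3q at z, giving a w with zR^3w and yR^2w.
First-order correspondent: ∀x ∀y ∀z ((xRy ∧ xR³z) → ∃w (yR²w ∧ zR³w)).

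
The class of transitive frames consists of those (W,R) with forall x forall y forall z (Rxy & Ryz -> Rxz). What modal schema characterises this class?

The condition is transitivity. The 4 schema □s → □□s defines it.
Suppose □s→□□s is valid. Take Rxy, Ryz and set V(s)={w : Rxw}. Then □s at x, so □□s at x, so □s at y, so s at z, i.e. Rxz.

□s → □□s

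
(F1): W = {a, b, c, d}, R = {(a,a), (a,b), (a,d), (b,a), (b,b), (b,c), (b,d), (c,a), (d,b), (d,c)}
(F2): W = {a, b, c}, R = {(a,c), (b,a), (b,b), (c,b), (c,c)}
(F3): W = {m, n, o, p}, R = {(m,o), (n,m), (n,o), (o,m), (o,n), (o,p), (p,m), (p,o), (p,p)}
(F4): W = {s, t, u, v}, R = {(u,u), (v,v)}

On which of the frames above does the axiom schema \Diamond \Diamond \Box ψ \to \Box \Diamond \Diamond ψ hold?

(F1), (F2), (F4)

This is the axiom for a generalized confluence (Geach) condition; its first-order frame correspondent is \forall x \forall y \forall z ((x R^2 y \wedge xRz) \to \exists w (yRw \wedge z R^2 w)).
(F1): condition met.
(F2): condition met.
(F3): fails — nR²m, nRm but no w with mRw and mR²w.
(F4): condition met.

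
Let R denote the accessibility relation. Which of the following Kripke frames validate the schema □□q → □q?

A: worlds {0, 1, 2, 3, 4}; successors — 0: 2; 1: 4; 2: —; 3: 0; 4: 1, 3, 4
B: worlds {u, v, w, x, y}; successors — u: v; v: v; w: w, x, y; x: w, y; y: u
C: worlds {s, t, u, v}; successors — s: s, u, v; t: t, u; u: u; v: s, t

C

Frame correspondent (Sahlqvist): ∀x ∀y (Rxy → ∃z (Rxz ∧ Rzy)) — i.e. density.
A: fails — R02 but no z with R0z and Rz2.
B: fails — Ryu but no z with Ryz and Rzu.
C: condition met.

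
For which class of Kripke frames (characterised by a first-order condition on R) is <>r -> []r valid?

Partial functionality

Suppose ◇r→□r is valid. Take Rxy, Rxz and set V(r)={y}. Then ◇r at x, so □r at x, so r at z, i.e. z=y.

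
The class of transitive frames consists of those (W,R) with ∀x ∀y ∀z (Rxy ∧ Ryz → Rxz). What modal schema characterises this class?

□p → □□p

The condition is transitivity. The 4 schema □p → □□p defines it.
Suppose □p→□□p is valid. Take Rxy, Ryz and set V(p)={w : Rxw}. Then □p at x, so □□p at x, so □p at y, so p at z, i.e. Rxz.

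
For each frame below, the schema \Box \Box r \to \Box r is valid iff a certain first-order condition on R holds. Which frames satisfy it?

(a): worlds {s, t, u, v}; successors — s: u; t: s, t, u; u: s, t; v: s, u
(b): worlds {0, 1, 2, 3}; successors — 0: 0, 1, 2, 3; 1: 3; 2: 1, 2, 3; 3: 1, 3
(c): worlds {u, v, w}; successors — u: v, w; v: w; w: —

(b)

Frame correspondent (Sahlqvist): \forall x \forall y (Rxy \to \exists z (Rxz \wedge Rzy)) — i.e. density.
(a): fails — Rsu but no z with Rsz and Rzu.
(b): condition met.
(c): fails — Ruv but no z with Ruz and Rzv.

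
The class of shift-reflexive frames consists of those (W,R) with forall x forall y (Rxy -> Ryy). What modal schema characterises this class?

□(□p → p)

The condition is shift-reflexivity. The T□ schema □(□p → p) defines it.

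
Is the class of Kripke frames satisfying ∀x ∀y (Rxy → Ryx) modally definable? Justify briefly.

Yes: it is symmetry, defined by the B schema q → □◇q.
Suppose q→□◇q is valid. Take Rxy and set V(q)={x}. Then q at x, so □◇q at x, so ◇q at y, so some z with Ryz has q; z=x, i.e. Ryx.

Yes, by q → □◇q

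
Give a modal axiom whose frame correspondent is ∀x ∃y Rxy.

This is seriality; the standard corresponding axiom is D: □s → ◇s.
Suppose □s→◇s is valid. At any x set V(s)=W. Then □s at x, so ◇s at x, so x has a successor.

□s → ◇s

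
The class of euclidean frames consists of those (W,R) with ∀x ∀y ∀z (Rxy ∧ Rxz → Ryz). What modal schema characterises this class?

◇s → □◇s

This is the Euclidean property; the standard corresponding axiom is 5: ◇s → □◇s.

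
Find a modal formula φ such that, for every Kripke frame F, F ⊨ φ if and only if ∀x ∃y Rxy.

□s → ◇s

This is seriality; the standard corresponding axiom is D: □s → ◇s.
Suppose □s→◇s is valid. At any x set V(s)=W. Then □s at x, so ◇s at x, so x has a successor.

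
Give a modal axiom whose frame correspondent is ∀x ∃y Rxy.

□p → ◇p

The condition is seriality. The D schema □p → ◇p defines it.
Suppose □p→◇p is valid. At any x set V(p)=W. Then □p at x, so ◇p at x, so x has a successor.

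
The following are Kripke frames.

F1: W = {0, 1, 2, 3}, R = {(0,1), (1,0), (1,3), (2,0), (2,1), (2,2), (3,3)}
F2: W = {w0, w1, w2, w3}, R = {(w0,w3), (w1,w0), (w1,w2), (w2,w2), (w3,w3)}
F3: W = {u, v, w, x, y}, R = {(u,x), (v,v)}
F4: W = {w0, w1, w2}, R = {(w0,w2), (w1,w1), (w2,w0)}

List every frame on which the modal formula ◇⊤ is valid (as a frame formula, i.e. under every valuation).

The schema corresponds to seriality: ∀x ∃y Rxy.
F1: condition met.
F2: condition met.
F3: fails — world w has no successor.
F4: condition met.

F1, F2, F4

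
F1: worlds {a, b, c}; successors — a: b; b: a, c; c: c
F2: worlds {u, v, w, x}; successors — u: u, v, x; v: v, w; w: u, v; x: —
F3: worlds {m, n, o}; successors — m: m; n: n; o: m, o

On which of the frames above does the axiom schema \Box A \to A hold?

F3

Frame correspondent (Sahlqvist): \forall x Rxx — i.e. reflexivity.
F1: fails — world a does not see itself.
F2: fails — world w does not see itself.
F3: satisfies the condition.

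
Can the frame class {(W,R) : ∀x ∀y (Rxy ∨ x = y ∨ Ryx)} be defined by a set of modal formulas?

Not definable by any modal formula

Any modally definable frame class is closed under disjoint unions.
Take 2 disjoint single-world reflexive frames: each is trivially connected, but their disjoint union has 2 worlds with no edge between distinct components, so it is not connected.
So the class is not modally definable.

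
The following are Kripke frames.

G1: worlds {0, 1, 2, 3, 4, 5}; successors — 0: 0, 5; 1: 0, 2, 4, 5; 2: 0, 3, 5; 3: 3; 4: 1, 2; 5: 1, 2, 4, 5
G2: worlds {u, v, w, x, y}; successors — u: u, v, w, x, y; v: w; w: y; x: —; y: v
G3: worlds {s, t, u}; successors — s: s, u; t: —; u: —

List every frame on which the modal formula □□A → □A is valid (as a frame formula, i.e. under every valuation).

The schema corresponds to density: ∀x ∀y (Rxy → ∃z (Rxz ∧ Rzy)).
G1: fails — R41 but no z with R4z and Rz1.
G2: fails — Rvw but no z with Rvz and Rzw.
G3: holds.
Valid on: G3.

G3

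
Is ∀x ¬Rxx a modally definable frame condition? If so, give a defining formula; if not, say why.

Any modally definable frame class is closed under surjective bounded morphisms.
The 4-cycle (worlds w0,w1,w2,w3 with w0→w1→w2→w3→w0) is irreflexive, and the map sending every world to a single reflexive point • is a surjective bounded morphism (forth: every edge maps to (•,•); back: every world has a successor). So any modal formula valid on the 4-cycle is also valid on the reflexive point, which is not irreflexive.
So the class is not modally definable.

No — not modally definable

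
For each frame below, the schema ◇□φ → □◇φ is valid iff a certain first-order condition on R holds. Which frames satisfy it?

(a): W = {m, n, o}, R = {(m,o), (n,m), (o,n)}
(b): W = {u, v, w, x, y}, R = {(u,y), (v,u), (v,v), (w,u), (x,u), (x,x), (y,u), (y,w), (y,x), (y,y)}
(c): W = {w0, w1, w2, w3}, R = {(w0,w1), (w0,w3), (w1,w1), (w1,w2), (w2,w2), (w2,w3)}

The schema corresponds to convergence: ∀x ∀y ∀z (Rxy ∧ Rxz → ∃w (Ryw ∧ Rzw)).
(a): ✓.
(b): fails — Rvv and Rvu but v and u have no common successor.
(c): fails — Rw0w1 and Rw0w3 but w1 and w3 have no common successor.

(a)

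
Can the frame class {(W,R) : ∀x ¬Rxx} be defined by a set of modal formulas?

If a class were modally definable it would be closed under surjective bounded morphisms (Goldblatt–Thomason).
The 5-cycle (worlds a,b,c,d,e with a→b→c→d→e→a) is irreflexive, and the map sending every world to a single reflexive point • is a surjective bounded morphism (forth: every edge maps to (•,•); back: every world has a successor). So any modal formula valid on the 5-cycle is also valid on the reflexive point, which is not irreflexive.
So the class is not modally definable.

Not modally definable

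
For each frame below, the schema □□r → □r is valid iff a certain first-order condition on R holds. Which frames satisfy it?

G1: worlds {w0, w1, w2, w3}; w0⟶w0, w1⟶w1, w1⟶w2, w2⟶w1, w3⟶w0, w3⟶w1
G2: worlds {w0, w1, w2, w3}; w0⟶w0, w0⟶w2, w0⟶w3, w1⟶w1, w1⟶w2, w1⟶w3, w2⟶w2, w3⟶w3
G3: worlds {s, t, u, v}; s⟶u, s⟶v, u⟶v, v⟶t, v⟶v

G1, G2

Frame correspondent (Sahlqvist): ∀x ∀y (Rxy → ∃z (Rxz ∧ Rzy)) — i.e. density.
G1: condition met.
G2: condition met.
G3: fails — Rsu but no z with Rsz and Rzu.
Valid on: G1, G2.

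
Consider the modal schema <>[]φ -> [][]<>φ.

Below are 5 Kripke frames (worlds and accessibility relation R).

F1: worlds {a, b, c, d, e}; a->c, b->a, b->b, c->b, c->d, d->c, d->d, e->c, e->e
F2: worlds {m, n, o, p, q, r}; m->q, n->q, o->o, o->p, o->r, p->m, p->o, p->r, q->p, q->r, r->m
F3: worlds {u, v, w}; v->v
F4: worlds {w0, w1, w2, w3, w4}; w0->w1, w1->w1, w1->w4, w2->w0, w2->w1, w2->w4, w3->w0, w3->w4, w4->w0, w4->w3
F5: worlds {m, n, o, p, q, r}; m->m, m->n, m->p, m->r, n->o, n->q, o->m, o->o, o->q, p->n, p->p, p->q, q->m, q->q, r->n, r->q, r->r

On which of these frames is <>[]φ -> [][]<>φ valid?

This is the axiom for a generalized confluence (Geach) condition; its first-order frame correspondent is forall x forall y forall z ((xRy & x R^2 z) -> exists w (yRw & zRw)).
F1: fails — bRa, bR²b but no w with aRw and bRw.
F2: fails — mRq, mR²r but no w with qRw and rRw.
F3: satisfies the condition.
F4: fails — w0Rw1, w0R²w4 but no w with w1Rw and w4Rw.
F5: fails — mRm, mR²n but no w with mRw and nRw.

F3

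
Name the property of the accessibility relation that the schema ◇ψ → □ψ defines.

Suppose ◇ψ→□ψ is valid. Take Rxy, Rxz and set V(ψ)={y}. Then ◇ψ at x, so □ψ at x, so ψ at z, i.e. z=y.
Conversely, on a frame with partial functionality the schema holds at every world under every valuation.
So the correspondent is partial functionality.

Partial functionality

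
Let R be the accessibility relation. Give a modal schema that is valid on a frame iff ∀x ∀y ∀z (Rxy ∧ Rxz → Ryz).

The condition is the Euclidean property. The 5 schema ◇p → □◇p defines it.
Suppose ◇p→□◇p is valid. Take Rxy, Rxz and set V(p)={y}. Then ◇p at x, so □◇p at x, so ◇p at z, so some w with Rzw has p; w=y, i.e. Rzy. By symmetry of the argument, Ryz.

◇p → □◇p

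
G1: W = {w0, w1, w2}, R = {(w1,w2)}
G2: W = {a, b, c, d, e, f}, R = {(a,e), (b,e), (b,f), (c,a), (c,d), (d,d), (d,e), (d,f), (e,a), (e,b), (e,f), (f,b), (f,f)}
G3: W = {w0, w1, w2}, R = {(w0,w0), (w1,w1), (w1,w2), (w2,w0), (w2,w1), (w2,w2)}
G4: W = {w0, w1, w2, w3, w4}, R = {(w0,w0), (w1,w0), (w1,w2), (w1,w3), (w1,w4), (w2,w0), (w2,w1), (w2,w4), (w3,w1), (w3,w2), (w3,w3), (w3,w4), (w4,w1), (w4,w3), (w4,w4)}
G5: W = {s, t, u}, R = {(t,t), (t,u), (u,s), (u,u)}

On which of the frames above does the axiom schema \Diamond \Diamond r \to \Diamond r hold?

This is the axiom for transitivity; its first-order frame correspondent is \forall x \forall y \forall z (Rxy \wedge Ryz \to Rxz).
G1: ✓.
G2: fails — Reb and Rbe but not Ree.
G3: fails — Rw1w2 and Rw2w0 but not Rw1w0.
G4: fails — Rw1w2 and Rw2w1 but not Rw1w1.
G5: fails — Rtu and Rus but not Rts.
Valid on: G1.

G1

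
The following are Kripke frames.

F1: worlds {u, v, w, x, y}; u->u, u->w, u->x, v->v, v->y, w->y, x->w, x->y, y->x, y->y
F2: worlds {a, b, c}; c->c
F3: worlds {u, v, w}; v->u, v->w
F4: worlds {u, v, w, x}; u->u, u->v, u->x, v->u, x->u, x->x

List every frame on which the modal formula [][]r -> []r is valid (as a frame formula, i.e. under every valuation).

F2, F4

The schema corresponds to density: forall x forall y (Rxy -> exists z (Rxz & Rzy)).
F1: fails — Rxw but no z with Rxz and Rzw.
F2: condition met.
F3: fails — Rvu but no z with Rvz and Rzu.
F4: condition met.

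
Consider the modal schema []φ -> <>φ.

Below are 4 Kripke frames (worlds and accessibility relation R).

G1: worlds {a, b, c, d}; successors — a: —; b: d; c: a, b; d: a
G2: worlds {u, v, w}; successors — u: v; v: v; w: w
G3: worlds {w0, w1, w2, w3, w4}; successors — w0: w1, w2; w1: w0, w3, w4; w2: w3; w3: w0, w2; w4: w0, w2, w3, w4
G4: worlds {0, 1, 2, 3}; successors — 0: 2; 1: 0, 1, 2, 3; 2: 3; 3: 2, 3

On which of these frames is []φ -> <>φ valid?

G2, G3, G4

Frame correspondent (Sahlqvist): forall x exists y Rxy — i.e. seriality.
G1: fails — world a has no successor.
G2: ✓.
G3: ✓.
G4: ✓.
Valid on: G2, G3, G4.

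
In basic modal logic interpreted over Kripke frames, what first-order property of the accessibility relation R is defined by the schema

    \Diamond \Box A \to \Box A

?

the Euclidean property: \forall x \forall y \forall z (Rxy \wedge Rxz \to Ryz)

Equivalently (dual form): ◇A → □◇A.
Suppose ◇A→□◇A is valid. Take Rxy, Rxz and set V(A)={y}. Then ◇A at x, so □◇A at x, so ◇A at z, so some w with Rzw has A; w=y, i.e. Rzy. By symmetry of the argument, Ryz.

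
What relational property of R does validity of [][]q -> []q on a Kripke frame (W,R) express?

Suppose □□q→□q is valid. Take Rxy and set V(q)={w : xR²w}. Then □□q at x, so □q at x, so q at y, i.e. ∃z(Rxz∧Rzy).

Density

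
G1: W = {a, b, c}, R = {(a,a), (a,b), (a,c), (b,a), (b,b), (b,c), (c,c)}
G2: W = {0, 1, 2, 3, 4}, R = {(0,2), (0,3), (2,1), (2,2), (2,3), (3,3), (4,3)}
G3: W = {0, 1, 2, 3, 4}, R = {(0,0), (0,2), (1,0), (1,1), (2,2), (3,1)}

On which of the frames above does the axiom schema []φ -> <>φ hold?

The schema corresponds to seriality: forall x exists y Rxy.
G1: ✓.
G2: fails — world 1 has no successor.
G3: fails — world 4 has no successor.

G1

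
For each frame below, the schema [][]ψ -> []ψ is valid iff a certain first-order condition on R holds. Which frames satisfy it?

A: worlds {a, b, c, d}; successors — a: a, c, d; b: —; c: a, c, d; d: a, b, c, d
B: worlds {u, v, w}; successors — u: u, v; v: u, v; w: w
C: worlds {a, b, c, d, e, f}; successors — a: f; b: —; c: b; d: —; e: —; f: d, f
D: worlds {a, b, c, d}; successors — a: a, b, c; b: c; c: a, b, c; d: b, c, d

The schema corresponds to density: forall x forall y (Rxy -> exists z (Rxz & Rzy)).
A: ✓.
B: ✓.
C: fails — Rcb but no z with Rcz and Rzb.
D: ✓.

A, B, D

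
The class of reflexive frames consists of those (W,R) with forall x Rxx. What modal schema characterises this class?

□s → s

The condition is reflexivity. The T schema □s → s defines it.
Suppose □s→s is valid. At any x set V(s)={w : Rxw}. Then □s holds at x, so s holds at x, i.e. Rxx.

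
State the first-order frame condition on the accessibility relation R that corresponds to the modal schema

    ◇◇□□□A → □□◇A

This is a Sahlqvist (Geach-type) schema ◇^2□^3A → □^2◇^1A.
Minimal-valuation argument: fix x; take any y with xR^2y and any z with xR^2z. Set V(A) to the set of worlds R-reachable from y in exactly 3 steps. Then □^3A holds at y, so the antecedent holds at x; validity forces ◇^1A at z, giving a w with zR^1w and yR^3w.
First-order correspondent: ∀x ∀y ∀z ((xR²y ∧ xR²z) → ∃w (yR³w ∧ zRw)).

∀x ∀y ∀z ((xR²y ∧ xR²z) → ∃w (yR³w ∧ zRw))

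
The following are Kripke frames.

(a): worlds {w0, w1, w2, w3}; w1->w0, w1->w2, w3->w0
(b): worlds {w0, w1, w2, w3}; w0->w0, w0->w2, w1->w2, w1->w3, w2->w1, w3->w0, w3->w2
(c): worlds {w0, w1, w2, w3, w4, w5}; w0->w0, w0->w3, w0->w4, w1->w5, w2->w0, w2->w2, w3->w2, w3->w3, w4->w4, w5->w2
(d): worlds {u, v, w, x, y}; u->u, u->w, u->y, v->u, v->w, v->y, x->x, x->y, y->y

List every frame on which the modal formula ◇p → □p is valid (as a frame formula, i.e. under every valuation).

Frame correspondent (Sahlqvist): ∀x ∀y ∀z (Rxy ∧ Rxz → y = z) — i.e. partial functionality.
(a): fails — w1 sees both w0 and w2.
(b): fails — w0 sees both w0 and w2.
(c): fails — w0 sees both w0 and w3.
(d): fails — u sees both u and w.

none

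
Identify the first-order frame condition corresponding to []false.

emptiness of R: forall x forall y ~Rxy

□⊥ is valid iff no world has any successor (otherwise □⊥ fails at any world with one).
Conversely, any frame satisfying forall x forall y ~Rxy validates the schema.
Frame condition: forall x forall y ~Rxy.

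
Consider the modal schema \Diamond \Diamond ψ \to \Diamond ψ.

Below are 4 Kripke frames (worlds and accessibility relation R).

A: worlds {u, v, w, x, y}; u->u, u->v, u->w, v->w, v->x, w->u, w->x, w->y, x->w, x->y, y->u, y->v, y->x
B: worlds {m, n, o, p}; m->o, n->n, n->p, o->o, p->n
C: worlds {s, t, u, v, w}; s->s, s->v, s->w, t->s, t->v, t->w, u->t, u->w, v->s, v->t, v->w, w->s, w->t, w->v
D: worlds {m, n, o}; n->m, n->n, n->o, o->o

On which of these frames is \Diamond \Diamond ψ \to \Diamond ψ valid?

D

This is the axiom for transitivity; its first-order frame correspondent is \forall x \forall y \forall z (Rxy \wedge Ryz \to Rxz).
A: fails — Ruv and Rvx but not Rux.
B: fails — Rpn and Rnp but not Rpp.
C: fails — Rwt and Rtw but not Rww.
D: condition met.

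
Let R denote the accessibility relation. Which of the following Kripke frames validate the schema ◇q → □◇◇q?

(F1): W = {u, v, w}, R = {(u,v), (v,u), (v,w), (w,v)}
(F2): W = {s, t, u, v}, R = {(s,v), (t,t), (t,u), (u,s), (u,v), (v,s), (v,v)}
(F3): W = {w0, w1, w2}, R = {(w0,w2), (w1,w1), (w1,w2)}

Frame correspondent (Sahlqvist): ∀x ∀y ∀z ((xRy ∧ xRz) → ∃w (y = w ∧ zR²w)) — i.e. a generalized confluence (Geach) condition.
(F1): satisfies the condition.
(F2): fails — tRt, tRu but no w with t=w and uR²w.
(F3): fails — w0Rw2, w0Rw2 but no w with w2=w and w2R²w.

(F1)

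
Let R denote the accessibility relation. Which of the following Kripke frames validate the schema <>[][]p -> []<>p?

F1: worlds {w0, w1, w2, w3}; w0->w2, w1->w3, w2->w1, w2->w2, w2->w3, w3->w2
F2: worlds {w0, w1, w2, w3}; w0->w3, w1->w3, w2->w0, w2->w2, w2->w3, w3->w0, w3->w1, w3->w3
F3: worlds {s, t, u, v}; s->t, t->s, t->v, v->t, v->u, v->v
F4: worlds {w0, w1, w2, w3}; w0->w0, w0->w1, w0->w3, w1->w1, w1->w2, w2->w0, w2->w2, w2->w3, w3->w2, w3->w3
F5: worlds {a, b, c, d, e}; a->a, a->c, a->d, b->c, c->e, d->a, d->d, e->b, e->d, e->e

F2, F4

This is the axiom for a generalized confluence (Geach) condition; its first-order frame correspondent is forall x forall y forall z ((xRy & xRz) -> exists w (y R^2 w & zRw)).
F1: fails — w2Rw1, w2Rw1 but no w with w1R²w and w1Rw.
F2: satisfies the condition.
F3: fails — tRs, tRs but no w with sR²w and sRw.
F4: satisfies the condition.
F5: fails — aRd, aRc but no w with dR²w and cRw.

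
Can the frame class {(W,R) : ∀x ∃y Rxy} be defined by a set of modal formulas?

Yes, by □r → ◇r

This is a Sahlqvist condition; the D axiom □r → ◇r defines it.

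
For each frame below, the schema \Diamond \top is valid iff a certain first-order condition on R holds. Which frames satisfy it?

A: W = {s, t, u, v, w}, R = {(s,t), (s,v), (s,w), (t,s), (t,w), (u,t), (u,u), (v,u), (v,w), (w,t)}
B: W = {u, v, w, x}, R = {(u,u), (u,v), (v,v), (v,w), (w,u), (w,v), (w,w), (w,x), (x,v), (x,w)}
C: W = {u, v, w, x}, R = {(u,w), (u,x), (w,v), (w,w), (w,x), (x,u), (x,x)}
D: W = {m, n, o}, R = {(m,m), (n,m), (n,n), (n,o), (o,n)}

This is the axiom for seriality; its first-order frame correspondent is \forall x \exists y Rxy.
A: condition met.
B: condition met.
C: fails — world v has no successor.
D: condition met.

A, B, D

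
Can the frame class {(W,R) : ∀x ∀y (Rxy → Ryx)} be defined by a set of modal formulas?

Yes — defined by p → □◇p

This is a Sahlqvist condition; the B axiom p → □◇p defines it.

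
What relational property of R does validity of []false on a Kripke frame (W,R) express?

□⊥ is valid iff no world has any successor (otherwise □⊥ fails at any world with one).
The converse is a direct semantic check.
Frame condition: forall x forall y ~Rxy.

Emptiness of R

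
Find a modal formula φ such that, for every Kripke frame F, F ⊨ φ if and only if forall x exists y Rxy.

The condition is seriality. The D schema □q → ◇q defines it.
Suppose □q→◇q is valid. At any x set V(q)=W. Then □q at x, so ◇q at x, so x has a successor.

□q → ◇q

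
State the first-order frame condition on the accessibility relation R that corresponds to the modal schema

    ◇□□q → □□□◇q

∀x ∀y ∀z ((xRy ∧ xR³z) → ∃w (yR²w ∧ zRw))

This is a Sahlqvist (Geach-type) schema ◇^1□^2q → □^3◇^1q.
Minimal-valuation argument: fix x; take any y with xR^1y and any z with xR^3z. Set V(q) to the set of worlds R-reachable from y in exactly 2 steps. Then □^2q holds at y, so the antecedent holds at x; validity forces ◇^1q at z, giving a w with zR^1w and yR^2w.
First-order correspondent: ∀x ∀y ∀z ((xRy ∧ xR³z) → ∃w (yR²w ∧ zRw)).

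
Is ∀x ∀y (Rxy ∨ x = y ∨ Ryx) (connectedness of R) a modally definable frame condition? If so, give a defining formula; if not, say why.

No — not modally definable

If a class were modally definable it would be closed under disjoint unions (Goldblatt–Thomason).
Take 4 disjoint single-world reflexive frames: each is trivially connected, but their disjoint union has 4 worlds with no edge between distinct components, so it is not connected.
So no modal formula (or set of formulas) defines exactly the connected frames.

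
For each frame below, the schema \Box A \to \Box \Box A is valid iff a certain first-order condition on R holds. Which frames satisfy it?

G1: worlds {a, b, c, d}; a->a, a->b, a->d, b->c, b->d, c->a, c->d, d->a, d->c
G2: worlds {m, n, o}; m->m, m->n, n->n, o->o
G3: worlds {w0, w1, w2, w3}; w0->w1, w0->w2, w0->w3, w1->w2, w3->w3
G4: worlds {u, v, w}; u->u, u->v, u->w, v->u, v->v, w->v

G2, G3

Frame correspondent (Sahlqvist): \forall x \forall y \forall z (Rxy \wedge Ryz \to Rxz) — i.e. transitivity.
G1: fails — Rbc and Rca but not Rba.
G2: holds.
G3: holds.
G4: fails — Rvu and Ruw but not Rvw.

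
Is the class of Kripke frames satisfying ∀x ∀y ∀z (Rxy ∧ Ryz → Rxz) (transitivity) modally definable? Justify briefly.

Yes, by □p → □□p

Yes: it is transitivity, defined by the 4 schema □p → □□p.
Suppose □p→□□p is valid. Take Rxy, Ryz and set V(p)={w : Rxw}. Then □p at x, so □□p at x, so □p at y, so p at z, i.e. Rxz.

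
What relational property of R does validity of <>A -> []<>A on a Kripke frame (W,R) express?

The Euclidean property

Suppose ◇A→□◇A is valid. Take Rxy, Rxz and set V(A)={y}. Then ◇A at x, so □◇A at x, so ◇A at z, so some w with Rzw has A; w=y, i.e. Rzy. By symmetry of the argument, Ryz.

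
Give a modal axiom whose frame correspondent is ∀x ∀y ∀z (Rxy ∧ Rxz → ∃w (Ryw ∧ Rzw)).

The condition is convergence. The .2 schema ◇□q → □◇q defines it.
Suppose ◇□q→□◇q is valid. Take Rxy, Rxz and set V(q)={w : Ryw}. Then □q at y so ◇□q at x, so □◇q at x, so ◇q at z, giving w with Rzw and Ryw.

◇□q → □◇q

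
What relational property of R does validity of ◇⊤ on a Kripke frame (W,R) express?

seriality: ∀x ∃y Rxy

This schema is equivalent to the D axiom □q → ◇q.
It corresponds to seriality: ∀x ∃y Rxy.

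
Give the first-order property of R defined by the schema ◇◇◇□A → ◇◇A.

∀x ∀y (xR³y → ∃w (yRw ∧ xR²w))

This is a Sahlqvist (Geach-type) schema ◇^3□^1A → □^0◇^2A.
Minimal-valuation argument: fix x; take any y with xR^3y and any z with xR^0z. Set V(A) to the set of worlds R-reachable from y in exactly 1 step. Then □^1A holds at y, so the antecedent holds at x; validity forces ◇^2A at z, giving a w with zR^2w and yR^1w.
First-order correspondent: ∀x ∀y (xR³y → ∃w (yRw ∧ xR²w)).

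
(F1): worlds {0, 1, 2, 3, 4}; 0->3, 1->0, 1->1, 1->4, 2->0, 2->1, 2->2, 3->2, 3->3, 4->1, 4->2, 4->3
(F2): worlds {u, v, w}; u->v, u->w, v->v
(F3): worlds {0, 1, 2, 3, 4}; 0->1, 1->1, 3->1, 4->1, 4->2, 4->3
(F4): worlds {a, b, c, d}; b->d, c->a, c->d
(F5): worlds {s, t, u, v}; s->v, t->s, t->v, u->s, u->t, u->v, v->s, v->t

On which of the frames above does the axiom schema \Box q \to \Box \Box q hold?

The schema corresponds to transitivity: \forall x \forall y \forall z (Rxy \wedge Ryz \to Rxz).
(F1): fails — R10 and R03 but not R13.
(F2): condition met.
(F3): condition met.
(F4): condition met.
(F5): fails — Rtv and Rvt but not Rtt.

(F2), (F3), (F4)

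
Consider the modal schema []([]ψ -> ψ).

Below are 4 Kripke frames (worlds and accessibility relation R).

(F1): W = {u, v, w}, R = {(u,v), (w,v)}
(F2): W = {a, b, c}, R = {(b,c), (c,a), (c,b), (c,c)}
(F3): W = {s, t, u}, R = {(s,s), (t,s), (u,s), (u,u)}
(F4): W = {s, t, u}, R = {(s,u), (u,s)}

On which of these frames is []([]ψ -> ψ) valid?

(F3)

Frame correspondent (Sahlqvist): forall x forall y (Rxy -> Ryy) — i.e. shift-reflexivity.
(F1): fails — Ruv but not Rvv.
(F2): fails — Rca but not Raa.
(F3): condition met.
(F4): fails — Rsu but not Ruu.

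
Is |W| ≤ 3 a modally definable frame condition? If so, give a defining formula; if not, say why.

Modal frame validity is preserved under disjoint unions.
Any modal formula valid on each of 4 disjoint one-world frames is valid on their disjoint union (validity is preserved under disjoint unions). Each one-world frame has |W|=1≤3, but the union has |W|=4.
Hence having at most 3 worlds is not modally definable.

Not definable by any modal formula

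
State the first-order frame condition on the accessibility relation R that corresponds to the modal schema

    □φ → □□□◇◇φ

This is a Sahlqvist (Geach-type) schema ◇^0□^1φ → □^3◇^2φ.
Minimal-valuation argument: fix x; take any y with xR^0y and any z with xR^3z. Set V(φ) to the set of worlds R-reachable from y in exactly 1 step. Then □^1φ holds at y, so the antecedent holds at x; validity forces ◇^2φ at z, giving a w with zR^2w and yR^1w.
First-order correspondent: ∀x ∀z (xR³z → ∃w (xRw ∧ zR²w)).

∀x ∀z (xR³z → ∃w (xRw ∧ zR²w))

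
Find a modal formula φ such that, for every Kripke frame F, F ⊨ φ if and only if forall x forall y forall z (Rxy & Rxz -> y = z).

This is partial functionality; the standard corresponding axiom is CD: ◇s → □s.
Suppose ◇s→□s is valid. Take Rxy, Rxz and set V(s)={y}. Then ◇s at x, so □s at x, so s at z, i.e. z=y.

◇s → □s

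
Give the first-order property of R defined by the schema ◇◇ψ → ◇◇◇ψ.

∀x ∀y (xR²y → ∃w (y = w ∧ xR³w))

This is a Sahlqvist (Geach-type) schema ◇^2□^0ψ → □^0◇^3ψ.
First-order correspondent: ∀x ∀y (xR²y → ∃w (y = w ∧ xR³w)).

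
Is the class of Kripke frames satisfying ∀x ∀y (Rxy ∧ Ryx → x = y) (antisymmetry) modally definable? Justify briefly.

No — not modally definable

If a class were modally definable it would be closed under surjective bounded morphisms (Goldblatt–Thomason).
The 4-cycle (worlds s,t,u,v with s→t→u→v→s) is antisymmetric. Sending even-indexed worlds to s and odd-indexed worlds to t is a surjective bounded morphism onto the two-world frame with s↔t, which is not antisymmetric.
So no modal formula (or set of formulas) defines exactly the antisymmetric frames.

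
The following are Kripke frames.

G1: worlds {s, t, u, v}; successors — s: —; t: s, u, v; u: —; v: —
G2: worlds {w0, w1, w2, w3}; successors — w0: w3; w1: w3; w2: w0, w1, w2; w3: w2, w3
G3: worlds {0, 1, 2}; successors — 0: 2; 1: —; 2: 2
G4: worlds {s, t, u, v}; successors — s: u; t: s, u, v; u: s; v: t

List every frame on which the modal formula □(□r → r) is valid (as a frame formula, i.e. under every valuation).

This is the axiom for shift-reflexivity; its first-order frame correspondent is ∀x ∀y (Rxy → Ryy).
G1: fails — Rtu but not Ruu.
G2: fails — Rw2w1 but not Rw1w1.
G3: condition met.
G4: fails — Rtv but not Rvv.

G3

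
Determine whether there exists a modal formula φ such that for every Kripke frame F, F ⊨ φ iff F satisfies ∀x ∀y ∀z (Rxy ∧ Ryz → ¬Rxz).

If a class were modally definable it would be closed under surjective bounded morphisms (Goldblatt–Thomason).
The 5-cycle (worlds a,b,c,d,e with a→b→c→d→e→a) is intransitive. Mapping every world to a single reflexive point • is a surjective bounded morphism; the reflexive point is not intransitive (R••∧R•• but R••).
Hence intransitivity is not modally definable.

Not modally definable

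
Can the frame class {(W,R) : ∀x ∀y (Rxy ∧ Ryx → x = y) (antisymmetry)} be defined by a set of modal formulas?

No — not modally definable

Any modally definable frame class is closed under surjective bounded morphisms.
The 6-cycle (worlds 0,1,2,3,4,5 with 0→1→2→3→4→5→0) is antisymmetric. Sending even-indexed worlds to a and odd-indexed worlds to b is a surjective bounded morphism onto the two-world frame with a↔b, which is not antisymmetric.
Hence antisymmetry is not modally definable.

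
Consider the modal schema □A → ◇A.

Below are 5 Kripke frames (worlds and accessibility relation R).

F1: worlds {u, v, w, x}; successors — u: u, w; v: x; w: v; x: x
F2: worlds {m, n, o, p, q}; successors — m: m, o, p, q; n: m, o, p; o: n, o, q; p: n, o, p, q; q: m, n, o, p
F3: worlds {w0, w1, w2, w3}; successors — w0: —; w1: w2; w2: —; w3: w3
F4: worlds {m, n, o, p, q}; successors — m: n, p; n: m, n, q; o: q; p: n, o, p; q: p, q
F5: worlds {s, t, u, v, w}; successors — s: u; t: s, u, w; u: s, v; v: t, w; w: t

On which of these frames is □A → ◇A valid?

The schema corresponds to seriality: ∀x ∃y Rxy.
F1: condition met.
F2: condition met.
F3: fails — world w0 has no successor.
F4: condition met.
F5: condition met.
Valid on: F1, F2, F4, F5.

F1, F2, F4, F5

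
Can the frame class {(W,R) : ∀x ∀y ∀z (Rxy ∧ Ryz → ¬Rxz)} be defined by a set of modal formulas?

Modal frame validity is preserved under surjective bounded morphisms.
The 5-cycle (worlds a,b,c,d,e with a→b→c→d→e→a) is intransitive. Mapping every world to a single reflexive point • is a surjective bounded morphism; the reflexive point is not intransitive (R••∧R•• but R••).
So no modal formula (or set of formulas) defines exactly the intransitive frames.

Not modally definable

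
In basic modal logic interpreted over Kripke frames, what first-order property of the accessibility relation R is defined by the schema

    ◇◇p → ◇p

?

Transitivity

This schema is equivalent to the 4 axiom □p → □□p.
Its frame correspondent is transitivity — ∀x ∀y ∀z (Rxy ∧ Ryz → Rxz).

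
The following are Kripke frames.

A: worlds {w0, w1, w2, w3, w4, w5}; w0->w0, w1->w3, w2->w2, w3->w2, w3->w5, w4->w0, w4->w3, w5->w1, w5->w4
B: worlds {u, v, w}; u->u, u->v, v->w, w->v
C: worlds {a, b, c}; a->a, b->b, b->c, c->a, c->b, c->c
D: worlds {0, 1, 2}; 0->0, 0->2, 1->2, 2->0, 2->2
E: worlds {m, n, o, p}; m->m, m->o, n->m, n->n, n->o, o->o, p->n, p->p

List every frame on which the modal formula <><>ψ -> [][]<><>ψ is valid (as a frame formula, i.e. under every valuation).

D

This is the axiom for a generalized confluence (Geach) condition; its first-order frame correspondent is forall x forall y forall z ((x R^2 y & x R^2 z) -> exists w (y = w & z R^2 w)).
A: fails — w1R²w2, w1R²w5 but no w with w2=w and w5R²w.
B: fails — uR²u, uR²v but no t with u=t and vR²t.
C: fails — bR²b, bR²a but no w with b=w and aR²w.
D: ✓.
E: fails — mR²m, mR²o but no w with m=w and oR²w.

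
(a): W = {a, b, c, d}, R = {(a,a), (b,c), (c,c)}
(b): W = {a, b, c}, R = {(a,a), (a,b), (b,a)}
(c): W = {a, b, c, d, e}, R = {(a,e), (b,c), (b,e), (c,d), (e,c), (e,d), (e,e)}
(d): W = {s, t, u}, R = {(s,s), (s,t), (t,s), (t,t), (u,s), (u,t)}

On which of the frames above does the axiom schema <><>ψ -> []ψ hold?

This is the axiom for a generalized confluence (Geach) condition; its first-order frame correspondent is forall x forall y forall z ((x R^2 y & xRz) -> exists w (y = w & z = w)).
(a): holds.
(b): fails — aR²a, aRb but a ≠ b.
(c): fails — aR²c, aRe but c ≠ e.
(d): fails — sR²s, sRt but s ≠ t.
Valid on: (a).

(a)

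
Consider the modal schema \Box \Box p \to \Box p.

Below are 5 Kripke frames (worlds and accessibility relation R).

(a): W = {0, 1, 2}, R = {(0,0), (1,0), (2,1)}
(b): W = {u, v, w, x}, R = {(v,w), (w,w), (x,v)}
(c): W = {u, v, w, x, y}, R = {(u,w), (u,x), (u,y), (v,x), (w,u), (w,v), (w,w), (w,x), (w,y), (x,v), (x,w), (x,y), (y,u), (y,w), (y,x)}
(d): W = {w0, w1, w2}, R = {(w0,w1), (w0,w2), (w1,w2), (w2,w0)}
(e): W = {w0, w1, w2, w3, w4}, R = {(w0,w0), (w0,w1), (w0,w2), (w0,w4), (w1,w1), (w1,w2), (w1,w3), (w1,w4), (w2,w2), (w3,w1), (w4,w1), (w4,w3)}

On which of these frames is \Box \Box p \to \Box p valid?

Frame correspondent (Sahlqvist): \forall x \forall y (Rxy \to \exists z (Rxz \wedge Rzy)) — i.e. density.
(a): fails — R21 but no z with R2z and Rz1.
(b): fails — Rxv but no z with Rxz and Rzv.
(c): fails — Rvx but no z with Rvz and Rzx.
(d): fails — Rw1w2 but no z with Rw1z and Rzw2.
(e): ✓.

(e)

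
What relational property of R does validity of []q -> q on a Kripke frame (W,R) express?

reflexivity: forall x Rxx

Suppose □q→q is valid. At any x set V(q)={w : Rxw}. Then □q holds at x, so q holds at x, i.e. Rxx.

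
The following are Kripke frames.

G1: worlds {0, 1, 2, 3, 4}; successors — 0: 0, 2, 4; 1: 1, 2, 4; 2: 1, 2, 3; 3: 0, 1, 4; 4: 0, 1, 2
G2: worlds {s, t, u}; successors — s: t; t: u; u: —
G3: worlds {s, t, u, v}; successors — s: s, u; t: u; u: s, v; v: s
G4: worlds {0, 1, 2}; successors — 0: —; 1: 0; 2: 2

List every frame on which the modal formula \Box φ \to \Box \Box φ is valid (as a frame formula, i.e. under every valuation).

This is the axiom for transitivity; its first-order frame correspondent is \forall x \forall y \forall z (Rxy \wedge Ryz \to Rxz).
G1: fails — R34 and R42 but not R32.
G2: fails — Rst and Rtu but not Rsu.
G3: fails — Rus and Rsu but not Ruu.
G4: condition met.

G4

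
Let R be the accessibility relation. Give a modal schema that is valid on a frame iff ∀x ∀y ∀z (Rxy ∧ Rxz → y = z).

◇ψ → □ψ

The condition is partial functionality. The CD schema ◇ψ → □ψ defines it.
Suppose ◇ψ→□ψ is valid. Take Rxy, Rxz and set V(ψ)={y}. Then ◇ψ at x, so □ψ at x, so ψ at z, i.e. z=y.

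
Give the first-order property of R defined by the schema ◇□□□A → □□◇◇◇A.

This is a Sahlqvist (Geach-type) schema ◇^1□^3A → □^2◇^3A.
First-order correspondent: ∀x ∀y ∀z ((xRy ∧ xR²z) → ∃w (yR³w ∧ zR³w)).

∀x ∀y ∀z ((xRy ∧ xR²z) → ∃w (yR³w ∧ zR³w))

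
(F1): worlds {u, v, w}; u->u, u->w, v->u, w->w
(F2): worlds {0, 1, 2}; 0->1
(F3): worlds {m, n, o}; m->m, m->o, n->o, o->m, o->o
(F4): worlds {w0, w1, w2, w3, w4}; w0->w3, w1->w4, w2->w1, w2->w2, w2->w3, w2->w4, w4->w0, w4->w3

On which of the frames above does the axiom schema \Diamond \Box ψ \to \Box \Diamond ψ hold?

Frame correspondent (Sahlqvist): \forall x \forall y \forall z (Rxy \wedge Rxz \to \exists w (Ryw \wedge Rzw)) — i.e. convergence.
(F1): satisfies the condition.
(F2): fails — R01 and R01 but 1 and 1 have no common successor.
(F3): satisfies the condition.
(F4): fails — Rw0w3 and Rw0w3 but w3 and w3 have no common successor.

(F1), (F3)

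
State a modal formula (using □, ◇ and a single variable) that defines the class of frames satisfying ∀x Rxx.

□ψ → ψ

A defining formula is □ψ → ψ (the T axiom).
Suppose □ψ→ψ is valid. At any x set V(ψ)={w : Rxw}. Then □ψ holds at x, so ψ holds at x, i.e. Rxx.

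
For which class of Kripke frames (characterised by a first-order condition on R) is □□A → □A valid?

Suppose □□A→□A is valid. Take Rxy and set V(A)={w : xR²w}. Then □□A at x, so □A at x, so A at y, i.e. ∃z(Rxz∧Rzy).
Conversely, on a frame with density the schema holds at every world under every valuation.
So the correspondent is density.

density: ∀x ∀y (Rxy → ∃z (Rxz ∧ Rzy))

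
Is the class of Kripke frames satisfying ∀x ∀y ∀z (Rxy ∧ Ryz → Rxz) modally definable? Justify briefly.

Yes, by □r → □□r

Yes: it is transitivity, defined by the 4 schema □r → □□r.
Suppose □r→□□r is valid. Take Rxy, Ryz and set V(r)={w : Rxw}. Then □r at x, so □□r at x, so □r at y, so r at z, i.e. Rxz.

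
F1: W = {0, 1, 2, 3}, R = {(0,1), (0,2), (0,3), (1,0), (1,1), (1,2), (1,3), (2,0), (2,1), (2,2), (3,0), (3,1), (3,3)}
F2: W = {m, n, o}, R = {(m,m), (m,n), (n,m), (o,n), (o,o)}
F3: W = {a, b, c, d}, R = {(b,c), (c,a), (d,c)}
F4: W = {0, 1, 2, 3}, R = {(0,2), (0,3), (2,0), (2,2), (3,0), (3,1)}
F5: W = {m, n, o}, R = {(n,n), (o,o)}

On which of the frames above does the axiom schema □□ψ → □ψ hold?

F1, F2, F5

This is the axiom for density; its first-order frame correspondent is ∀x ∀y (Rxy → ∃z (Rxz ∧ Rzy)).
F1: holds.
F2: holds.
F3: fails — Rca but no z with Rcz and Rza.
F4: fails — R31 but no z with R3z and Rz1.
F5: holds.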